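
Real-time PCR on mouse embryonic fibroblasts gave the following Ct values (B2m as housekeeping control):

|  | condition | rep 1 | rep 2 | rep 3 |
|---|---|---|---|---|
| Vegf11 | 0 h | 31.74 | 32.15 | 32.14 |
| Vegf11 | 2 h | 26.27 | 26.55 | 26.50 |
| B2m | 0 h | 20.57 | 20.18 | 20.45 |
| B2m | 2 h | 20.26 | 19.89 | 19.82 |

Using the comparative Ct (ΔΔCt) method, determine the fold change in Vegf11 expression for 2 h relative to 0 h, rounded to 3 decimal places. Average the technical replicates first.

Mean Ct: Vegf11 0 h 32.010; Vegf11 2 h 26.440; B2m 0 h 20.400; B2m 2 h 19.990
ΔCt(0 h) = 32.010 − 20.400 = 11.610
ΔCt(2 h) = 26.440 − 19.990 = 6.450
ΔΔCt = 6.450 − 11.610 = -5.160
Fold change = 2^(−(-5.160)) = 2^5.160 = 35.7532

35.753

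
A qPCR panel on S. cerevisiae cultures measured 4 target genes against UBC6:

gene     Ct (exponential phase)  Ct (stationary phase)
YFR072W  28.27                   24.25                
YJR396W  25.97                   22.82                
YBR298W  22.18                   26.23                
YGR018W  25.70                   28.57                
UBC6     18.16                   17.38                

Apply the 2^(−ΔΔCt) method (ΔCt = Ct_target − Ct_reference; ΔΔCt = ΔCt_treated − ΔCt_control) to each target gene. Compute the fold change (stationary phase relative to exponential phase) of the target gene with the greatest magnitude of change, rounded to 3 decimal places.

YFR072W: ΔΔCt = (24.25−17.38) − (28.27−18.16) = 6.87 − 10.11 = -3.24; fold change = 2^3.24 = 9.448
YJR396W: ΔΔCt = (22.82−17.38) − (25.97−18.16) = 5.44 − 7.81 = -2.37; fold change = 2^2.37 = 5.169
YBR298W: ΔΔCt = (26.23−17.38) − (22.18−18.16) = 8.85 − 4.02 = 4.83; fold change = 2^-4.83 = 0.035
YGR018W: ΔΔCt = (28.57−17.38) − (25.70−18.16) = 11.19 − 7.54 = 3.65; fold change = 2^-3.65 = 0.080
YBR298W has the largest |ΔΔCt| = 4.83.

0.035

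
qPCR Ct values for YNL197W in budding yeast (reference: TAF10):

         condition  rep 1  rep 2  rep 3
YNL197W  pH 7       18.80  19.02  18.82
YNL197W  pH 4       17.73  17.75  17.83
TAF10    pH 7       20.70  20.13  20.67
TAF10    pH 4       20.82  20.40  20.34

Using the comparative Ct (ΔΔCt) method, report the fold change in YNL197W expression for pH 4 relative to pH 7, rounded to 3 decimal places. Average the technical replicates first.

Mean Ct: YNL197W pH 7 18.880; YNL197W pH 4 17.770; TAF10 pH 7 20.500; TAF10 pH 4 20.520
ΔCt(pH 7) = 18.880 − 20.500 = -1.620
ΔCt(pH 4) = 17.770 − 20.520 = -2.750
ΔΔCt = -2.750 − (-1.620) = -1.130
Fold change = 2^(−(-1.130)) = 2^1.130 = 2.1886

2.189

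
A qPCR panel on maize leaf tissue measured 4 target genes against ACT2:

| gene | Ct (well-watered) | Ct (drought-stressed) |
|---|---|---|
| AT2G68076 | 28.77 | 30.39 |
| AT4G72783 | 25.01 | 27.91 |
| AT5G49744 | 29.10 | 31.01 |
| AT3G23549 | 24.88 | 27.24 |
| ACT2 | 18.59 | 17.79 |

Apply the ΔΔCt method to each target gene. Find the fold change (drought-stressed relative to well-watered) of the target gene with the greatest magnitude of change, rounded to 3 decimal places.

0.077

AT2G68076: ΔΔCt = (30.39−17.79) − (28.77−18.59) = 12.60 − 10.18 = 2.42; fold change = 2^-2.42 = 0.187
AT4G72783: ΔΔCt = (27.91−17.79) − (25.01−18.59) = 10.12 − 6.42 = 3.70; fold change = 2^-3.70 = 0.077
AT5G49744: ΔΔCt = (31.01−17.79) − (29.10−18.59) = 13.22 − 10.51 = 2.71; fold change = 2^-2.71 = 0.153
AT3G23549: ΔΔCt = (27.24−17.79) − (24.88−18.59) = 9.45 − 6.29 = 3.16; fold change = 2^-3.16 = 0.112
AT4G72783 has the largest |ΔΔCt| = 3.70.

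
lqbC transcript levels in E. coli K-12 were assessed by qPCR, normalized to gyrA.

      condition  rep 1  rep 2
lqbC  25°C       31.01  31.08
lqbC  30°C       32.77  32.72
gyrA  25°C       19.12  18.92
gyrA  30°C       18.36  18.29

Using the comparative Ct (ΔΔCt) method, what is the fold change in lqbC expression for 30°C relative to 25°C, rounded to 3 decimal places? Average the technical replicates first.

Mean Ct: lqbC 25°C 31.045; lqbC 30°C 32.745; gyrA 25°C 19.020; gyrA 30°C 18.325
ΔCt(25°C) = 31.045 − 19.020 = 12.025
ΔCt(30°C) = 32.745 − 18.325 = 14.420
ΔΔCt = 14.420 − 12.025 = 2.395
Fold change = 2^(−2.395) = 0.1901

0.190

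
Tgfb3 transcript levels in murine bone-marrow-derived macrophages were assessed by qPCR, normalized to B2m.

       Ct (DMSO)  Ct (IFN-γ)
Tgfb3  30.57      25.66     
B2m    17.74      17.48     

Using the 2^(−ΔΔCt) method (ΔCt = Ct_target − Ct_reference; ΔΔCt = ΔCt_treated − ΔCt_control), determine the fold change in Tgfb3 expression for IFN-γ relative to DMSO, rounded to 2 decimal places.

ΔCt(DMSO) = 30.570 − 17.740 = 12.830
ΔCt(IFN-γ) = 25.660 − 17.480 = 8.180
ΔΔCt = 8.180 − 12.830 = -4.650
Fold change = 2^(−(-4.650)) = 2^4.650 = 25.107

25.11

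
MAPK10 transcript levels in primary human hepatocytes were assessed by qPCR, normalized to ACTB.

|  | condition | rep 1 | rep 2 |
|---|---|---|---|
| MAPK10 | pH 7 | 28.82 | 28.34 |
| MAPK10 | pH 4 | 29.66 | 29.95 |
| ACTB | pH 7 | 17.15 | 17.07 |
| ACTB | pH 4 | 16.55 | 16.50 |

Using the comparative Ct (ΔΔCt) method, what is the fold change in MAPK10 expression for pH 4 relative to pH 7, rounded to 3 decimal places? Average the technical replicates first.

0.285

Mean Ct: MAPK10 pH 7 28.580; MAPK10 pH 4 29.805; ACTB pH 7 17.110; ACTB pH 4 16.525
ΔCt(pH 7) = 28.580 − 17.110 = 11.470
ΔCt(pH 4) = 29.805 − 16.525 = 13.280
ΔΔCt = 13.280 − 11.470 = 1.810
Fold change = 2^(−1.810) = 0.2852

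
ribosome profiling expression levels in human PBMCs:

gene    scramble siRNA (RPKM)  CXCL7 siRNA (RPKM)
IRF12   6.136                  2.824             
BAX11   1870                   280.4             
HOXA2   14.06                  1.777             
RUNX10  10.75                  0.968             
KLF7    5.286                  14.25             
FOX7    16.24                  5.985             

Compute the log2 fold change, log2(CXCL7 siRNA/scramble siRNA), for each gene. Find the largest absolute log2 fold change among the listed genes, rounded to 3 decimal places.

3.473

log2(2.824/6.136) = -1.120  (IRF12)
log2(280.4/1870) = -2.737  (BAX11)
log2(1.777/14.06) = -2.984  (HOXA2)
log2(0.968/10.75) = -3.473  (RUNX10)
log2(14.25/5.286) = 1.431  (KLF7)
log2(5.985/16.24) = -1.440  (FOX7)
The largest magnitude belongs to RUNX10.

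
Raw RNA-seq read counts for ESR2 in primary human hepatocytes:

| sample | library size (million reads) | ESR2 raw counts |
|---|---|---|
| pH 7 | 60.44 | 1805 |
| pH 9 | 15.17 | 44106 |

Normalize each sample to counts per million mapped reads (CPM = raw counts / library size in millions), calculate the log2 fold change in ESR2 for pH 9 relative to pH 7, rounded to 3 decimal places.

6.605

CPM(pH 7) = 1805 / 60.44 = 29.8643
CPM(pH 9) = 44106 / 15.17 = 2907.4489
Fold change = 2907.4489 / 29.8643 = 97.35524
log2(97.35524) = 6.6052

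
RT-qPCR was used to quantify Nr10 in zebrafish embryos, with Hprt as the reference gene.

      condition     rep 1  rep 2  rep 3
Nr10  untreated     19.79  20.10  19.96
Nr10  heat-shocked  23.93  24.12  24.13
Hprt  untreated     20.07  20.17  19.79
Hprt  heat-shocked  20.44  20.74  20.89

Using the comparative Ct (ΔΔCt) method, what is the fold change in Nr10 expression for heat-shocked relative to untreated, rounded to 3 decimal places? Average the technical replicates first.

Mean Ct: Nr10 untreated 19.950; Nr10 heat-shocked 24.060; Hprt untreated 20.010; Hprt heat-shocked 20.690
ΔCt(untreated) = 19.950 − 20.010 = -0.060
ΔCt(heat-shocked) = 24.060 − 20.690 = 3.370
ΔΔCt = 3.370 − (-0.060) = 3.430
Fold change = 2^(−3.430) = 0.0928

0.093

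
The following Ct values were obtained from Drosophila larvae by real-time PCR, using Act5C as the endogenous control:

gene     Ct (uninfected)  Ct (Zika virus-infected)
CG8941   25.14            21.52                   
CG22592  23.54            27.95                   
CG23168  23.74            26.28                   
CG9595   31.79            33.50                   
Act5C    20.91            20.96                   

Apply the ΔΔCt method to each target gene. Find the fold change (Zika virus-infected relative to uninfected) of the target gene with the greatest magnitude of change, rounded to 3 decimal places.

CG8941: ΔΔCt = (21.52−20.96) − (25.14−20.91) = 0.56 − 4.23 = -3.67; fold change = 2^3.67 = 12.729
CG22592: ΔΔCt = (27.95−20.96) − (23.54−20.91) = 6.99 − 2.63 = 4.36; fold change = 2^-4.36 = 0.049
CG23168: ΔΔCt = (26.28−20.96) − (23.74−20.91) = 5.32 − 2.83 = 2.49; fold change = 2^-2.49 = 0.178
CG9595: ΔΔCt = (33.50−20.96) − (31.79−20.91) = 12.54 − 10.88 = 1.66; fold change = 2^-1.66 = 0.316
CG22592 has the largest |ΔΔCt| = 4.36.

0.049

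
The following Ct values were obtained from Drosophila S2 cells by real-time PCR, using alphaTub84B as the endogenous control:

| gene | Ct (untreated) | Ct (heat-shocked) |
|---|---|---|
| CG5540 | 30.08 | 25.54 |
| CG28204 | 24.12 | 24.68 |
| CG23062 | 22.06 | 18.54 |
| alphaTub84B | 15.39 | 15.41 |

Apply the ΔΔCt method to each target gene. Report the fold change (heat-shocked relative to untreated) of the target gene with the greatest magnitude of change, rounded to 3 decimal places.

23.588

CG5540: ΔΔCt = (25.54−15.41) − (30.08−15.39) = 10.13 − 14.69 = -4.56; fold change = 2^4.56 = 23.588
CG28204: ΔΔCt = (24.68−15.41) − (24.12−15.39) = 9.27 − 8.73 = 0.54; fold change = 2^-0.54 = 0.688
CG23062: ΔΔCt = (18.54−15.41) − (22.06−15.39) = 3.13 − 6.67 = -3.54; fold change = 2^3.54 = 11.632
CG5540 has the largest |ΔΔCt| = 4.56.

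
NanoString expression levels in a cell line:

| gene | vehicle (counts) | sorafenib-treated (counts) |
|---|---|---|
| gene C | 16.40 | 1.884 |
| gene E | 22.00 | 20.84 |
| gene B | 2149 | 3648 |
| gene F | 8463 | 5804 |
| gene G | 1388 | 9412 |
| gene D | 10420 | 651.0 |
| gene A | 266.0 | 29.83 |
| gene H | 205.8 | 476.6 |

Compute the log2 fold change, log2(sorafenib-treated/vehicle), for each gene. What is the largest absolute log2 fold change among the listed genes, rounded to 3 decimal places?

4.001

log2(1.884/16.40) = -3.122  (gene C)
log2(20.84/22.00) = -0.078  (gene E)
log2(3648/2149) = 0.763  (gene B)
log2(5804/8463) = -0.544  (gene F)
log2(9412/1388) = 2.761  (gene G)
log2(651.0/10420) = -4.001  (gene D)
log2(29.83/266.0) = -3.157  (gene A)
log2(476.6/205.8) = 1.212  (gene H)
The largest magnitude belongs to gene D.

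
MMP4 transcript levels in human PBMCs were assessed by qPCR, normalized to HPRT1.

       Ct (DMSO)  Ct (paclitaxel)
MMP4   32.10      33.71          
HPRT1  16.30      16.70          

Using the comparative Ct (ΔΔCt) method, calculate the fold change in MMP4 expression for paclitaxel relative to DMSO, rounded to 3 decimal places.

ΔCt(DMSO) = 32.100 − 16.300 = 15.800
ΔCt(paclitaxel) = 33.710 − 16.700 = 17.010
ΔΔCt = 17.010 − 15.800 = 1.210
Fold change = 2^(−1.210) = 0.4323

0.432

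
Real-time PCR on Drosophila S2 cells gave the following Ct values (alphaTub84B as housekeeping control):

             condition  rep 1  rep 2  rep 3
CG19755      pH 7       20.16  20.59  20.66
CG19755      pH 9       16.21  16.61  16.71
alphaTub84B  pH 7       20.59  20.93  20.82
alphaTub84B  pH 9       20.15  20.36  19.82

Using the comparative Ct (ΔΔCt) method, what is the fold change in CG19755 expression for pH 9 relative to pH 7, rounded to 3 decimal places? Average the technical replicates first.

Mean Ct: CG19755 pH 7 20.470; CG19755 pH 9 16.510; alphaTub84B pH 7 20.780; alphaTub84B pH 9 20.110
ΔCt(pH 7) = 20.470 − 20.780 = -0.310
ΔCt(pH 9) = 16.510 − 20.110 = -3.600
ΔΔCt = -3.600 − (-0.310) = -3.290
Fold change = 2^(−(-3.290)) = 2^3.290 = 9.7811

9.781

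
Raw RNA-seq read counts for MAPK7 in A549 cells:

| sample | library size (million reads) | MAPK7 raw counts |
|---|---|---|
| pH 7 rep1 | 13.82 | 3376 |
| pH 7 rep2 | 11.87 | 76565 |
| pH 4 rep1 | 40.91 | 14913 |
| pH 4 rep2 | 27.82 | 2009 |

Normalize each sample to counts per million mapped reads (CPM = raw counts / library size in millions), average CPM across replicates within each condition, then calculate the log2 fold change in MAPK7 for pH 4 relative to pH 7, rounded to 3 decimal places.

-3.938

CPM(pH 7 rep1) = 3376 / 13.82 = 244.2836
CPM(pH 7 rep2) = 76565 / 11.87 = 6450.2949
CPM(pH 4 rep1) = 14913 / 40.91 = 364.5319
CPM(pH 4 rep2) = 2009 / 27.82 = 72.2142
mean CPM(pH 7) = 3347.2893; mean CPM(pH 4) = 218.3731
Fold change = 218.3731 / 3347.2893 = 0.06524
log2(0.06524) = -3.9381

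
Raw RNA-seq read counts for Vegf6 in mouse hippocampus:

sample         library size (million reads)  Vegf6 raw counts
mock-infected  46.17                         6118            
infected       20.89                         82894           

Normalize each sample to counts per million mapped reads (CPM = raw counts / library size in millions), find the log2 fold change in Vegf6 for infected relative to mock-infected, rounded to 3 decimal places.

4.904

CPM(mock-infected) = 6118 / 46.17 = 132.5103
CPM(infected) = 82894 / 20.89 = 3968.1187
Fold change = 3968.1187 / 132.5103 = 29.94574
log2(29.94574) = 4.9043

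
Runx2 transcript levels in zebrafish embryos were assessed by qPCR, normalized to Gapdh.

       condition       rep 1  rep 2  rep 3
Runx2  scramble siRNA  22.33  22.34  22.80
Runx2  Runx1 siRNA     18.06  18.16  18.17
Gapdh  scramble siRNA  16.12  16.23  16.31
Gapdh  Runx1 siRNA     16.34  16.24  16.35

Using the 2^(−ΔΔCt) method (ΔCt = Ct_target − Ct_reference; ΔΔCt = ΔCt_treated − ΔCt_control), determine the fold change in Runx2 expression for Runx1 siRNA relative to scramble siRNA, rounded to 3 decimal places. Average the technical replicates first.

Mean Ct: Runx2 scramble siRNA 22.490; Runx2 Runx1 siRNA 18.130; Gapdh scramble siRNA 16.220; Gapdh Runx1 siRNA 16.310
ΔCt(scramble siRNA) = 22.490 − 16.220 = 6.270
ΔCt(Runx1 siRNA) = 18.130 − 16.310 = 1.820
ΔΔCt = 1.820 − 6.270 = -4.450
Fold change = 2^(−(-4.450)) = 2^4.450 = 21.8566

21.857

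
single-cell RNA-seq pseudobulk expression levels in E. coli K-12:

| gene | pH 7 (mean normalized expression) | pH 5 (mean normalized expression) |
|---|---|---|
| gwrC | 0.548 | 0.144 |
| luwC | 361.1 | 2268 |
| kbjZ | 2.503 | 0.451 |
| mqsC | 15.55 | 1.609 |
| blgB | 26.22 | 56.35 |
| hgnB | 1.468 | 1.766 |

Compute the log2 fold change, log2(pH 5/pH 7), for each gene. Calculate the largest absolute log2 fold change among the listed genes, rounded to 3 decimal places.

log2(0.144/0.548) = -1.928  (gwrC)
log2(2268/361.1) = 2.651  (luwC)
log2(0.451/2.503) = -2.472  (kbjZ)
log2(1.609/15.55) = -3.273  (mqsC)
log2(56.35/26.22) = 1.104  (blgB)
log2(1.766/1.468) = 0.267  (hgnB)
The largest magnitude belongs to mqsC.

3.273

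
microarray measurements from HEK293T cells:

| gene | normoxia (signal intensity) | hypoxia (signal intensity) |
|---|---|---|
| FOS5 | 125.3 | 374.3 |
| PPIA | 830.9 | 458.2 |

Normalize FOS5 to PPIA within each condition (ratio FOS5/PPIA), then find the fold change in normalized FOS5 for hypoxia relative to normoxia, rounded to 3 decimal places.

FOS5/PPIA (normoxia) = 125.3 / 830.9 = 0.1508
FOS5/PPIA (hypoxia) = 374.3 / 458.2 = 0.81689
Fold change = 0.81689 / 0.1508 = 5.4170

5.417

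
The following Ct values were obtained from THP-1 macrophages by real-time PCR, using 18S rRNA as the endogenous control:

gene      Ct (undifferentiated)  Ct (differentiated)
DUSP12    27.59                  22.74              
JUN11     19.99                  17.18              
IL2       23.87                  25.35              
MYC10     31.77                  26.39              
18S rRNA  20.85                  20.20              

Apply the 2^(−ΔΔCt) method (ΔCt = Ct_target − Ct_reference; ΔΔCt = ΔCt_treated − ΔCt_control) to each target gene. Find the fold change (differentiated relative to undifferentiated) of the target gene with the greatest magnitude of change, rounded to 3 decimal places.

DUSP12: ΔΔCt = (22.74−20.20) − (27.59−20.85) = 2.54 − 6.74 = -4.20; fold change = 2^4.20 = 18.379
JUN11: ΔΔCt = (17.18−20.20) − (19.99−20.85) = -3.02 − (-0.86) = -2.16; fold change = 2^2.16 = 4.469
IL2: ΔΔCt = (25.35−20.20) − (23.87−20.85) = 5.15 − 3.02 = 2.13; fold change = 2^-2.13 = 0.228
MYC10: ΔΔCt = (26.39−20.20) − (31.77−20.85) = 6.19 − 10.92 = -4.73; fold change = 2^4.73 = 26.538
MYC10 has the largest |ΔΔCt| = 4.73.

26.538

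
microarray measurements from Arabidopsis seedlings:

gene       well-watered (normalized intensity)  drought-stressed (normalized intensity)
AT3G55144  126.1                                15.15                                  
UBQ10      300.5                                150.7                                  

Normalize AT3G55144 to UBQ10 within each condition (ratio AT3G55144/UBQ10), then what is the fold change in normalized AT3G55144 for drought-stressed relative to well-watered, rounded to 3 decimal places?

AT3G55144/UBQ10 (well-watered) = 126.1 / 300.5 = 0.41963
AT3G55144/UBQ10 (drought-stressed) = 15.15 / 150.7 = 0.10053
Fold change = 0.10053 / 0.41963 = 0.2396

0.240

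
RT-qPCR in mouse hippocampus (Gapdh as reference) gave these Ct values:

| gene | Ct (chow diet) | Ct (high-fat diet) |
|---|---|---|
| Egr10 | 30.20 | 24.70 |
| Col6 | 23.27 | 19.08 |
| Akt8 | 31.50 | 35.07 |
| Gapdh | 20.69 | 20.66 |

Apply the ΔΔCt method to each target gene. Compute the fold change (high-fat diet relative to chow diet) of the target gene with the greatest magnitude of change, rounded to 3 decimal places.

44.324

Egr10: ΔΔCt = (24.70−20.66) − (30.20−20.69) = 4.04 − 9.51 = -5.47; fold change = 2^5.47 = 44.324
Col6: ΔΔCt = (19.08−20.66) − (23.27−20.69) = -1.58 − 2.58 = -4.16; fold change = 2^4.16 = 17.877
Akt8: ΔΔCt = (35.07−20.66) − (31.50−20.69) = 14.41 − 10.81 = 3.60; fold change = 2^-3.60 = 0.082
Egr10 has the largest |ΔΔCt| = 5.47.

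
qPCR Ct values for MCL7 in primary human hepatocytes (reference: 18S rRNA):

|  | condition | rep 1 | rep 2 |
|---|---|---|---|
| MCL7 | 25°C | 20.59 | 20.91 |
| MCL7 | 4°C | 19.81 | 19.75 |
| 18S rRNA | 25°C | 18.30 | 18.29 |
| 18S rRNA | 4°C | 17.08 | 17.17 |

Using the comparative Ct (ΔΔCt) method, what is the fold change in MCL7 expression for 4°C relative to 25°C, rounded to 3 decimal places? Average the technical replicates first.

Mean Ct: MCL7 25°C 20.750; MCL7 4°C 19.780; 18S rRNA 25°C 18.295; 18S rRNA 4°C 17.125
ΔCt(25°C) = 20.750 − 18.295 = 2.455
ΔCt(4°C) = 19.780 − 17.125 = 2.655
ΔΔCt = 2.655 − 2.455 = 0.200
Fold change = 2^(−0.200) = 0.8706

0.871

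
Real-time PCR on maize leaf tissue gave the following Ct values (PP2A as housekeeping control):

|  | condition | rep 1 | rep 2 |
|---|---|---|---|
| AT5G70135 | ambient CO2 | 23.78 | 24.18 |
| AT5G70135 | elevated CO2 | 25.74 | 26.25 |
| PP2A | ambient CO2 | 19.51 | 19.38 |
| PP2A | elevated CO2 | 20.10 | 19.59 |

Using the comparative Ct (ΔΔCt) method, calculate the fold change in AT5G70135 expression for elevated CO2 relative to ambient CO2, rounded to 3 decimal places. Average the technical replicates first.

Mean Ct: AT5G70135 ambient CO2 23.980; AT5G70135 elevated CO2 25.995; PP2A ambient CO2 19.445; PP2A elevated CO2 19.845
ΔCt(ambient CO2) = 23.980 − 19.445 = 4.535
ΔCt(elevated CO2) = 25.995 − 19.845 = 6.150
ΔΔCt = 6.150 − 4.535 = 1.615
Fold change = 2^(−1.615) = 0.3265

0.326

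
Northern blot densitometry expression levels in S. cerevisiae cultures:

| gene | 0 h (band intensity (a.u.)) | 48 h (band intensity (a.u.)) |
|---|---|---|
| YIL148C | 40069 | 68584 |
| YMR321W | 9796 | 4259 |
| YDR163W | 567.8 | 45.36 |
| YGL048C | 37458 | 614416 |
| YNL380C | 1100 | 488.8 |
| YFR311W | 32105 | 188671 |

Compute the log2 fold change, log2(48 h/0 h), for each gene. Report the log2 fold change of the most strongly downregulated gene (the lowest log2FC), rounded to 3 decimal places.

log2(68584/40069) = 0.775  (YIL148C)
log2(4259/9796) = -1.202  (YMR321W)
log2(45.36/567.8) = -3.646  (YDR163W)
log2(614416/37458) = 4.036  (YGL048C)
log2(488.8/1100) = -1.170  (YNL380C)
log2(188671/32105) = 2.555  (YFR311W)
YDR163W is most strongly downregulated.

-3.646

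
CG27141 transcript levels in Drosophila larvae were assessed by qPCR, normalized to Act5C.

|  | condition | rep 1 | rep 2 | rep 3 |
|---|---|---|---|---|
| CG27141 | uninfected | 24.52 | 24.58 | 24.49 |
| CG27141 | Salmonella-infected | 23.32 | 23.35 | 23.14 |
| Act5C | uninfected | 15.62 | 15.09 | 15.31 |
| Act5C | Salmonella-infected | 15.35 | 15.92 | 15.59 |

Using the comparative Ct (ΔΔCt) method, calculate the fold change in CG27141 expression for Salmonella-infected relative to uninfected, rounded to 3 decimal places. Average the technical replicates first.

Mean Ct: CG27141 uninfected 24.530; CG27141 Salmonella-infected 23.270; Act5C uninfected 15.340; Act5C Salmonella-infected 15.620
ΔCt(uninfected) = 24.530 − 15.340 = 9.190
ΔCt(Salmonella-infected) = 23.270 − 15.620 = 7.650
ΔΔCt = 7.650 − 9.190 = -1.540
Fold change = 2^(−(-1.540)) = 2^1.540 = 2.9079

2.908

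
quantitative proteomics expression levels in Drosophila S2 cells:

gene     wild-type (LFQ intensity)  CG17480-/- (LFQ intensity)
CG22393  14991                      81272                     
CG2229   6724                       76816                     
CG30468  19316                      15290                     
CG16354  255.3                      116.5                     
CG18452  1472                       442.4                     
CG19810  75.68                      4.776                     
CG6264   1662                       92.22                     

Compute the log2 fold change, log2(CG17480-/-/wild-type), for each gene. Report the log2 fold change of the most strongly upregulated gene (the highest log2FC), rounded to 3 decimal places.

log2(81272/14991) = 2.439  (CG22393)
log2(76816/6724) = 3.514  (CG2229)
log2(15290/19316) = -0.337  (CG30468)
log2(116.5/255.3) = -1.132  (CG16354)
log2(442.4/1472) = -1.734  (CG18452)
log2(4.776/75.68) = -3.986  (CG19810)
log2(92.22/1662) = -4.172  (CG6264)
CG2229 is most strongly upregulated.

3.514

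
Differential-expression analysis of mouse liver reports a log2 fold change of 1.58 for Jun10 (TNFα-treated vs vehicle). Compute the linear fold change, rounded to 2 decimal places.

Fold change = 2^(1.58) = 2.990

2.99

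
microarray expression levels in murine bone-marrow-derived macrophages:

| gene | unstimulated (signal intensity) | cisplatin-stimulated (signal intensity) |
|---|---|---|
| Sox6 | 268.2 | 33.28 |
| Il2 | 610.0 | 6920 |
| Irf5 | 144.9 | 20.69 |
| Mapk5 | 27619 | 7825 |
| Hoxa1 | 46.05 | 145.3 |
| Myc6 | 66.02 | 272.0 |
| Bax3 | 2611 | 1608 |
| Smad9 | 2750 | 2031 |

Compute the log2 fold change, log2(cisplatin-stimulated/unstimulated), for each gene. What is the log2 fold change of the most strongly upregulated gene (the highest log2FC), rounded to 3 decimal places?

log2(33.28/268.2) = -3.011  (Sox6)
log2(6920/610.0) = 3.504  (Il2)
log2(20.69/144.9) = -2.808  (Irf5)
log2(7825/27619) = -1.819  (Mapk5)
log2(145.3/46.05) = 1.658  (Hoxa1)
log2(272.0/66.02) = 2.043  (Myc6)
log2(1608/2611) = -0.699  (Bax3)
log2(2031/2750) = -0.437  (Smad9)
Il2 is most strongly upregulated.

3.504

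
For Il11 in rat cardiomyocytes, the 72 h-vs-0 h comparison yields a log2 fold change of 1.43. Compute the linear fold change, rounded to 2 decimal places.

Fold change = 2^(1.43) = 2.694

2.69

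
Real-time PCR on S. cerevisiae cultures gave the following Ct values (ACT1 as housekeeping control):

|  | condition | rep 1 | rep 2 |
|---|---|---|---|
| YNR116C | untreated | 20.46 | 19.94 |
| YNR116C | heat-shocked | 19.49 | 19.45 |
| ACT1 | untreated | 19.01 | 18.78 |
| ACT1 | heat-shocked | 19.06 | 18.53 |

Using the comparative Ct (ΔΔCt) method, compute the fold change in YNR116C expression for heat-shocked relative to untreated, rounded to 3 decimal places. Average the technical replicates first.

1.548

Mean Ct: YNR116C untreated 20.200; YNR116C heat-shocked 19.470; ACT1 untreated 18.895; ACT1 heat-shocked 18.795
ΔCt(untreated) = 20.200 − 18.895 = 1.305
ΔCt(heat-shocked) = 19.470 − 18.795 = 0.675
ΔΔCt = 0.675 − 1.305 = -0.630
Fold change = 2^(−(-0.630)) = 2^0.630 = 1.5476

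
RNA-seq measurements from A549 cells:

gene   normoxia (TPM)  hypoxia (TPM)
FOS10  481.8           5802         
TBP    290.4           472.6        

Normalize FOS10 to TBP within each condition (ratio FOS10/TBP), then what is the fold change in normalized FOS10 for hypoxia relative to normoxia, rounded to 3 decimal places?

7.400

FOS10/TBP (normoxia) = 481.8 / 290.4 = 1.6591
FOS10/TBP (hypoxia) = 5802 / 472.6 = 12.277
Fold change = 12.277 / 1.6591 = 7.3997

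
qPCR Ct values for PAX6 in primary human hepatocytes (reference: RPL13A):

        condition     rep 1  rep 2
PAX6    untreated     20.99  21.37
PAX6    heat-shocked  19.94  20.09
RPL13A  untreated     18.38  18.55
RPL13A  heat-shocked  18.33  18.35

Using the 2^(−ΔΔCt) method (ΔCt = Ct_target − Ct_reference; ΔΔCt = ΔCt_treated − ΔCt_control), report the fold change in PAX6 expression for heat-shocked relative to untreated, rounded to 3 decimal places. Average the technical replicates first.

2.056

Mean Ct: PAX6 untreated 21.180; PAX6 heat-shocked 20.015; RPL13A untreated 18.465; RPL13A heat-shocked 18.340
ΔCt(untreated) = 21.180 − 18.465 = 2.715
ΔCt(heat-shocked) = 20.015 − 18.340 = 1.675
ΔΔCt = 1.675 − 2.715 = -1.040
Fold change = 2^(−(-1.040)) = 2^1.040 = 2.0562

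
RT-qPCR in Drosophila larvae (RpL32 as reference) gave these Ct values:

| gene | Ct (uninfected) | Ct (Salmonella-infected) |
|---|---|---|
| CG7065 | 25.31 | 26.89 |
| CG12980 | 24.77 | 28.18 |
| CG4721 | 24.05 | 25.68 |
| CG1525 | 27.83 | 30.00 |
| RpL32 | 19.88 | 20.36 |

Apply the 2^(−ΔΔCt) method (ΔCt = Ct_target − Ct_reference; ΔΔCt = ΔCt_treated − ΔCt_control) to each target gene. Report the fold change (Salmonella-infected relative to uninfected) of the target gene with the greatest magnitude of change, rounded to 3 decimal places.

0.131

CG7065: ΔΔCt = (26.89−20.36) − (25.31−19.88) = 6.53 − 5.43 = 1.10; fold change = 2^-1.10 = 0.467
CG12980: ΔΔCt = (28.18−20.36) − (24.77−19.88) = 7.82 − 4.89 = 2.93; fold change = 2^-2.93 = 0.131
CG4721: ΔΔCt = (25.68−20.36) − (24.05−19.88) = 5.32 − 4.17 = 1.15; fold change = 2^-1.15 = 0.451
CG1525: ΔΔCt = (30.00−20.36) − (27.83−19.88) = 9.64 − 7.95 = 1.69; fold change = 2^-1.69 = 0.310
CG12980 has the largest |ΔΔCt| = 2.93.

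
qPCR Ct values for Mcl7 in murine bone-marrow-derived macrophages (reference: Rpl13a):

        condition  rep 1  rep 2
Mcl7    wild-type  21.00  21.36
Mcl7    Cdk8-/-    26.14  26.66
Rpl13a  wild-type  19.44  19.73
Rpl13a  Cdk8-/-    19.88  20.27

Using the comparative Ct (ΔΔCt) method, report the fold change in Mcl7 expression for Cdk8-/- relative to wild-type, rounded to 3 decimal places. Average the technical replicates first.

0.038

Mean Ct: Mcl7 wild-type 21.180; Mcl7 Cdk8-/- 26.400; Rpl13a wild-type 19.585; Rpl13a Cdk8-/- 20.075
ΔCt(wild-type) = 21.180 − 19.585 = 1.595
ΔCt(Cdk8-/-) = 26.400 − 20.075 = 6.325
ΔΔCt = 6.325 − 1.595 = 4.730
Fold change = 2^(−4.730) = 0.0377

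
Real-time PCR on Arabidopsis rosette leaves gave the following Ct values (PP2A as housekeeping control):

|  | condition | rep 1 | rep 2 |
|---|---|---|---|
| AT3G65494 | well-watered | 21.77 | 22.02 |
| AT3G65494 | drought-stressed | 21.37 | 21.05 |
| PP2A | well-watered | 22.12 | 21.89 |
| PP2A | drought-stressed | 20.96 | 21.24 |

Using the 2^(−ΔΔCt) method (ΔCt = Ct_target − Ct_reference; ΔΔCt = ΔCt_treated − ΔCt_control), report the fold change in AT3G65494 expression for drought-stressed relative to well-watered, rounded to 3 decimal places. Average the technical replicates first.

0.859

Mean Ct: AT3G65494 well-watered 21.895; AT3G65494 drought-stressed 21.210; PP2A well-watered 22.005; PP2A drought-stressed 21.100
ΔCt(well-watered) = 21.895 − 22.005 = -0.110
ΔCt(drought-stressed) = 21.210 − 21.100 = 0.110
ΔΔCt = 0.110 − (-0.110) = 0.220
Fold change = 2^(−0.220) = 0.8586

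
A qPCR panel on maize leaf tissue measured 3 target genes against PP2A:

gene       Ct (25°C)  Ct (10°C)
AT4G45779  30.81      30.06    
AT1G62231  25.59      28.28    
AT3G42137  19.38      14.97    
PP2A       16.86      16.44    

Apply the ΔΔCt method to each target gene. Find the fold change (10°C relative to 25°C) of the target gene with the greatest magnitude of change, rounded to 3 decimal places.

AT4G45779: ΔΔCt = (30.06−16.44) − (30.81−16.86) = 13.62 − 13.95 = -0.33; fold change = 2^0.33 = 1.257
AT1G62231: ΔΔCt = (28.28−16.44) − (25.59−16.86) = 11.84 − 8.73 = 3.11; fold change = 2^-3.11 = 0.116
AT3G42137: ΔΔCt = (14.97−16.44) − (19.38−16.86) = -1.47 − 2.52 = -3.99; fold change = 2^3.99 = 15.889
AT3G42137 has the largest |ΔΔCt| = 3.99.

15.889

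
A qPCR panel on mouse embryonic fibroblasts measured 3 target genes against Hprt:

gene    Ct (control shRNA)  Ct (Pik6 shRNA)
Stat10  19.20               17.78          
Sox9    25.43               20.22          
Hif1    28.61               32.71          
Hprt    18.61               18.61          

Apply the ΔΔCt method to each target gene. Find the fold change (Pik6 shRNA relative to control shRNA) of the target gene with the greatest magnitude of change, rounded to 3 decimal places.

37.014

Stat10: ΔΔCt = (17.78−18.61) − (19.20−18.61) = -0.83 − 0.59 = -1.42; fold change = 2^1.42 = 2.676
Sox9: ΔΔCt = (20.22−18.61) − (25.43−18.61) = 1.61 − 6.82 = -5.21; fold change = 2^5.21 = 37.014
Hif1: ΔΔCt = (32.71−18.61) − (28.61−18.61) = 14.10 − 10.00 = 4.10; fold change = 2^-4.10 = 0.058
Sox9 has the largest |ΔΔCt| = 5.21.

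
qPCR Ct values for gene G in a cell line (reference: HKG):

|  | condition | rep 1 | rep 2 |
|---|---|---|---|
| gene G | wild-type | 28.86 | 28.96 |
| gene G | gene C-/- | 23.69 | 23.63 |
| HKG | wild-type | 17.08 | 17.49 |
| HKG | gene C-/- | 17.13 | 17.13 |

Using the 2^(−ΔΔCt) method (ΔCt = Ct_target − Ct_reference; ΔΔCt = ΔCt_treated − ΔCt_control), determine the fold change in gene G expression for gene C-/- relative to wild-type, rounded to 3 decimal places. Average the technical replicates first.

Mean Ct: gene G wild-type 28.910; gene G gene C-/- 23.660; HKG wild-type 17.285; HKG gene C-/- 17.130
ΔCt(wild-type) = 28.910 − 17.285 = 11.625
ΔCt(gene C-/-) = 23.660 − 17.130 = 6.530
ΔΔCt = 6.530 − 11.625 = -5.095
Fold change = 2^(−(-5.095)) = 2^5.095 = 34.1781

34.178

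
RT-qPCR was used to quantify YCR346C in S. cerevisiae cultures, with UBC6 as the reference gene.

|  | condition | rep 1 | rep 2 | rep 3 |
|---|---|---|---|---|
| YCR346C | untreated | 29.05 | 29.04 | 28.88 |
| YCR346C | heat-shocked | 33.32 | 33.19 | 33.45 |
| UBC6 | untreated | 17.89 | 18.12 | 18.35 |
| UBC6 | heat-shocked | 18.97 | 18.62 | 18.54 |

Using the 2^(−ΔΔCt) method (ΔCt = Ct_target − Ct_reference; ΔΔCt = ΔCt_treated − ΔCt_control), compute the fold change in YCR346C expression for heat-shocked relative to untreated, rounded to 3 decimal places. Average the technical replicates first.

Mean Ct: YCR346C untreated 28.990; YCR346C heat-shocked 33.320; UBC6 untreated 18.120; UBC6 heat-shocked 18.710
ΔCt(untreated) = 28.990 − 18.120 = 10.870
ΔCt(heat-shocked) = 33.320 − 18.710 = 14.610
ΔΔCt = 14.610 − 10.870 = 3.740
Fold change = 2^(−3.740) = 0.0748

0.075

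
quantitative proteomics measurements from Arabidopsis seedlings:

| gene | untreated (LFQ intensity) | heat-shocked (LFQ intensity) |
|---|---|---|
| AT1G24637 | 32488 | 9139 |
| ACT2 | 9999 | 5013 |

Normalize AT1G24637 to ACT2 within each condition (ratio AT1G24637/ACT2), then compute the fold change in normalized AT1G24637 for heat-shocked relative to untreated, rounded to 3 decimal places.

AT1G24637/ACT2 (untreated) = 32488 / 9999 = 3.2491
AT1G24637/ACT2 (heat-shocked) = 9139 / 5013 = 1.8231
Fold change = 1.8231 / 3.2491 = 0.5611

0.561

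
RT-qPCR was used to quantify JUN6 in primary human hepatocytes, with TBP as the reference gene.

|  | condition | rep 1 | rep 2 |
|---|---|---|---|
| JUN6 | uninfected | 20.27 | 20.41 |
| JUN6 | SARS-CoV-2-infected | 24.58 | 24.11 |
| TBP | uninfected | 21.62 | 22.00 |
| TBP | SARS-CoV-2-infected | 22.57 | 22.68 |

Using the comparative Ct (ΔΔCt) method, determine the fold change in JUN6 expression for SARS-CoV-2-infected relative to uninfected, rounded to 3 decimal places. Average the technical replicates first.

0.110

Mean Ct: JUN6 uninfected 20.340; JUN6 SARS-CoV-2-infected 24.345; TBP uninfected 21.810; TBP SARS-CoV-2-infected 22.625
ΔCt(uninfected) = 20.340 − 21.810 = -1.470
ΔCt(SARS-CoV-2-infected) = 24.345 − 22.625 = 1.720
ΔΔCt = 1.720 − (-1.470) = 3.190
Fold change = 2^(−3.190) = 0.1096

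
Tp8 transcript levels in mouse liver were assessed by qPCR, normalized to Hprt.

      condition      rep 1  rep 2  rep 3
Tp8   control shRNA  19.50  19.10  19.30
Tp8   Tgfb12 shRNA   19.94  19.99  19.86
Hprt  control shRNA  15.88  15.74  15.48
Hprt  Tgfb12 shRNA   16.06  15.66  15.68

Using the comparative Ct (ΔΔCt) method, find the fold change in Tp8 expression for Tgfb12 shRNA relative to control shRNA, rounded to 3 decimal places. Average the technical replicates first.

0.693

Mean Ct: Tp8 control shRNA 19.300; Tp8 Tgfb12 shRNA 19.930; Hprt control shRNA 15.700; Hprt Tgfb12 shRNA 15.800
ΔCt(control shRNA) = 19.300 − 15.700 = 3.600
ΔCt(Tgfb12 shRNA) = 19.930 − 15.800 = 4.130
ΔΔCt = 4.130 − 3.600 = 0.530
Fold change = 2^(−0.530) = 0.6926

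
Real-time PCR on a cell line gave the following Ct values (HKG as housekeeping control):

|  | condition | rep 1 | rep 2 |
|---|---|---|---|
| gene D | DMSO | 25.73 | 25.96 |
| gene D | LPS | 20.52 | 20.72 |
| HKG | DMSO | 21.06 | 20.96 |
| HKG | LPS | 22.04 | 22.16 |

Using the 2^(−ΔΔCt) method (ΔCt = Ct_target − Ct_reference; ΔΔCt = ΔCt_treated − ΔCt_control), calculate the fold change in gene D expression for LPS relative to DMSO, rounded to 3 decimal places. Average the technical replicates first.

79.617

Mean Ct: gene D DMSO 25.845; gene D LPS 20.620; HKG DMSO 21.010; HKG LPS 22.100
ΔCt(DMSO) = 25.845 − 21.010 = 4.835
ΔCt(LPS) = 20.620 − 22.100 = -1.480
ΔΔCt = -1.480 − 4.835 = -6.315
Fold change = 2^(−(-6.315)) = 2^6.315 = 79.6167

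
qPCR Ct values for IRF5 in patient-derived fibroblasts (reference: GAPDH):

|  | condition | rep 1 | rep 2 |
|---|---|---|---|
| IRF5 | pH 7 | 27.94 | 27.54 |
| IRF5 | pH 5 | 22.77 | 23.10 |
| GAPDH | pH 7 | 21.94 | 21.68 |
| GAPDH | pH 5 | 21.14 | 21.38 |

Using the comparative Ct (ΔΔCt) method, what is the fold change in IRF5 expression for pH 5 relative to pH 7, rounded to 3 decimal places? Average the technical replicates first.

Mean Ct: IRF5 pH 7 27.740; IRF5 pH 5 22.935; GAPDH pH 7 21.810; GAPDH pH 5 21.260
ΔCt(pH 7) = 27.740 − 21.810 = 5.930
ΔCt(pH 5) = 22.935 − 21.260 = 1.675
ΔΔCt = 1.675 − 5.930 = -4.255
Fold change = 2^(−(-4.255)) = 2^4.255 = 19.0934

19.093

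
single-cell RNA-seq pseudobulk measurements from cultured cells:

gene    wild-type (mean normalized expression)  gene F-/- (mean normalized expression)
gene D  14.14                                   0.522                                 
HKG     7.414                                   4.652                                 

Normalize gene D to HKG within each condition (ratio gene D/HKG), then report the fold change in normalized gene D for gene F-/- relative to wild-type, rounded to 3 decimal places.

gene D/HKG (wild-type) = 14.14 / 7.414 = 1.9072
gene D/HKG (gene F-/-) = 0.522 / 4.652 = 0.11221
Fold change = 0.11221 / 1.9072 = 0.0588

0.059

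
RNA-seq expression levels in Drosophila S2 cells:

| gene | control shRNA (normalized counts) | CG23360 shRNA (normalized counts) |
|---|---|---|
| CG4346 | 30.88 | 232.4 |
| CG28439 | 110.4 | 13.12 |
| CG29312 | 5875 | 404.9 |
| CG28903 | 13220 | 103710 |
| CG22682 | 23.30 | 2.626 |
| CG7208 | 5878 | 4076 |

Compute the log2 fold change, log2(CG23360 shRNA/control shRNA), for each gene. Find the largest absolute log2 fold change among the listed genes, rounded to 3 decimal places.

3.859

log2(232.4/30.88) = 2.912  (CG4346)
log2(13.12/110.4) = -3.073  (CG28439)
log2(404.9/5875) = -3.859  (CG29312)
log2(103710/13220) = 2.972  (CG28903)
log2(2.626/23.30) = -3.149  (CG22682)
log2(4076/5878) = -0.528  (CG7208)
The largest magnitude belongs to CG29312.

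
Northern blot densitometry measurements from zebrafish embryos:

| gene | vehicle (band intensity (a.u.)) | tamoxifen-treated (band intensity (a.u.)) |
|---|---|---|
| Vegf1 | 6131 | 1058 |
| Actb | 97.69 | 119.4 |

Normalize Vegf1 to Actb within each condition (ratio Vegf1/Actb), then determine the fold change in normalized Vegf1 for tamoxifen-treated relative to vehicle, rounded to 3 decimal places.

0.141

Vegf1/Actb (vehicle) = 6131 / 97.69 = 62.76
Vegf1/Actb (tamoxifen-treated) = 1058 / 119.4 = 8.861
Fold change = 8.861 / 62.76 = 0.1412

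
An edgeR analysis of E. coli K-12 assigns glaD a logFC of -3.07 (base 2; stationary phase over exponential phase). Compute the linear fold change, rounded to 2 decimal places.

Fold change = 2^(-3.07) = 0.119
That is, glaD drops to 11.9% of the exponential phase level.

0.12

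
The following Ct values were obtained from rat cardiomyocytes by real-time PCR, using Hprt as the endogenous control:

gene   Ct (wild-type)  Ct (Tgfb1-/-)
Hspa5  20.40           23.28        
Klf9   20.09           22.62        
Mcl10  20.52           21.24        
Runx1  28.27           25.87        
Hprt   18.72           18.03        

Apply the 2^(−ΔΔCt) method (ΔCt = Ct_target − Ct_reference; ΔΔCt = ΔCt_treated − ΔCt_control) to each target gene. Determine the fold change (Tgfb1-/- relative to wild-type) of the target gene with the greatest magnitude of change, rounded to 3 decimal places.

0.084

Hspa5: ΔΔCt = (23.28−18.03) − (20.40−18.72) = 5.25 − 1.68 = 3.57; fold change = 2^-3.57 = 0.084
Klf9: ΔΔCt = (22.62−18.03) − (20.09−18.72) = 4.59 − 1.37 = 3.22; fold change = 2^-3.22 = 0.107
Mcl10: ΔΔCt = (21.24−18.03) − (20.52−18.72) = 3.21 − 1.80 = 1.41; fold change = 2^-1.41 = 0.376
Runx1: ΔΔCt = (25.87−18.03) − (28.27−18.72) = 7.84 − 9.55 = -1.71; fold change = 2^1.71 = 3.272
Hspa5 has the largest |ΔΔCt| = 3.57.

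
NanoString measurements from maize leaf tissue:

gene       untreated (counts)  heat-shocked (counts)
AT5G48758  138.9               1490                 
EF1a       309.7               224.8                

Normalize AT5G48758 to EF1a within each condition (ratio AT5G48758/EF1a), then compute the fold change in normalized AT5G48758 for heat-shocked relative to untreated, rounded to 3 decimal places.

14.778

AT5G48758/EF1a (untreated) = 138.9 / 309.7 = 0.4485
AT5G48758/EF1a (heat-shocked) = 1490 / 224.8 = 6.6281
Fold change = 6.6281 / 0.4485 = 14.7785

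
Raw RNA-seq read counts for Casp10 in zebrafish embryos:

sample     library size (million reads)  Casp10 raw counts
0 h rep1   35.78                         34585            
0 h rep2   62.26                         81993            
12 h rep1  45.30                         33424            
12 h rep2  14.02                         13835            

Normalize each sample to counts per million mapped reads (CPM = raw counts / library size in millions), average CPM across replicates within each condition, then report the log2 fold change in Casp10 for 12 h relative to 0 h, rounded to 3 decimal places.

-0.405

CPM(0 h rep1) = 34585 / 35.78 = 966.6015
CPM(0 h rep2) = 81993 / 62.26 = 1316.9451
CPM(12 h rep1) = 33424 / 45.30 = 737.8366
CPM(12 h rep2) = 13835 / 14.02 = 986.8046
mean CPM(0 h) = 1141.7733; mean CPM(12 h) = 862.3206
Fold change = 862.3206 / 1141.7733 = 0.75525
log2(0.75525) = -0.4050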